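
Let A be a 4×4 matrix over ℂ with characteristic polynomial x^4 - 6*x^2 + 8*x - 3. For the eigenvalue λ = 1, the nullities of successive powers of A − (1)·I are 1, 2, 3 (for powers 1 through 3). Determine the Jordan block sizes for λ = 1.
Block sizes for λ = 1: [3]

From the dimensions of kernels of powers, the number of Jordan blocks of size at least j is d_j − d_{j−1} where d_j = dim ker(N^j) (with d_0 = 0). Computing the differences gives [1, 1, 1].
The number of blocks of size exactly k is (#blocks of size ≥ k) − (#blocks of size ≥ k + 1), so the partition is: 1 block(s) of size 3.
In nonincreasing order the block sizes are [3].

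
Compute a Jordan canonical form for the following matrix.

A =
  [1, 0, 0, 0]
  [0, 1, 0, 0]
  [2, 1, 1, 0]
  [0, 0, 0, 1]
J_2(1) ⊕ J_1(1) ⊕ J_1(1)

The characteristic polynomial is
  det(x·I − A) = x^4 - 4*x^3 + 6*x^2 - 4*x + 1 = (x - 1)^4

Eigenvalues and multiplicities (the geometric multiplicity of λ is n − rank(A − λI), which equals the number of Jordan blocks for λ):
  λ = 1: algebraic multiplicity = 4, geometric multiplicity = 3

Determining the block sizes for each eigenvalue:
  λ = 1: 3 blocks summing to 4 forces exactly one block of size 2 and the rest size 1 → block sizes [2, 1, 1]

Assembling the blocks gives a Jordan form
J =
  [1, 1, 0, 0]
  [0, 1, 0, 0]
  [0, 0, 1, 0]
  [0, 0, 0, 1]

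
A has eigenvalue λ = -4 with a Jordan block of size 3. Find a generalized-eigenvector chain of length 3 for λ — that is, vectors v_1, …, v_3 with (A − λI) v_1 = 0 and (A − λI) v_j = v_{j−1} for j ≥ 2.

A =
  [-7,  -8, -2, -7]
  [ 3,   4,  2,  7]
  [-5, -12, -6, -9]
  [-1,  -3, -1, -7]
A Jordan chain for λ = -4 of length 3:
v_1 = (2, -2, -2, 2)ᵀ
v_2 = (-3, 3, -5, -1)ᵀ
v_3 = (1, 0, 0, 0)ᵀ

Let N = A − (-4)·I. We want v_3 with N^3 v_3 = 0 but N^2 v_3 ≠ 0; then v_{j-1} := N · v_j for j = 3, …, 2.

Pick v_3 = (1, 0, 0, 0)ᵀ.
Then v_2 = N · v_3 = (-3, 3, -5, -1)ᵀ.
Then v_1 = N · v_2 = (2, -2, -2, 2)ᵀ.

Sanity check: (A − (-4)·I) v_1 = (0, 0, 0, 0)ᵀ = 0. ✓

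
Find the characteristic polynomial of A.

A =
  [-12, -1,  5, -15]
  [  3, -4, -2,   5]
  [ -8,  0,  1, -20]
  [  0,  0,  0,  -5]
x^4 + 20*x^3 + 150*x^2 + 500*x + 625

Expanding det(x·I − A) (e.g. by cofactor expansion or by noting that A is similar to its Jordan form J, which has the same characteristic polynomial as A) gives
  χ_A(x) = x^4 + 20*x^3 + 150*x^2 + 500*x + 625
which factors as (x + 5)^4. The eigenvalues (with algebraic multiplicities) are λ = -5 with multiplicity 4.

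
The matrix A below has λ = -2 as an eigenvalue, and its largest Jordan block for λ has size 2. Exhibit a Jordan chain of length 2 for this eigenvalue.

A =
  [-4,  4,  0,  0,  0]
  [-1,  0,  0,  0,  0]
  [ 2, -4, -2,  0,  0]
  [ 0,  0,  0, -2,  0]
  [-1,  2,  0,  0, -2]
A Jordan chain for λ = -2 of length 2:
v_1 = (-2, -1, 2, 0, -1)ᵀ
v_2 = (1, 0, 0, 0, 0)ᵀ

Let N = A − (-2)·I. We want v_2 with N^2 v_2 = 0 but N^1 v_2 ≠ 0; then v_{j-1} := N · v_j for j = 2, …, 2.

Pick v_2 = (1, 0, 0, 0, 0)ᵀ.
Then v_1 = N · v_2 = (-2, -1, 2, 0, -1)ᵀ.

Sanity check: (A − (-2)·I) v_1 = (0, 0, 0, 0, 0)ᵀ = 0. ✓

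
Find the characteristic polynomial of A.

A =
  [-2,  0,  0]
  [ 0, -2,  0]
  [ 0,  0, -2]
x^3 + 6*x^2 + 12*x + 8

Expanding det(x·I − A) (e.g. by cofactor expansion or by noting that A is similar to its Jordan form J, which has the same characteristic polynomial as A) gives
  χ_A(x) = x^3 + 6*x^2 + 12*x + 8
which factors as (x + 2)^3. The eigenvalues (with algebraic multiplicities) are λ = -2 with multiplicity 3.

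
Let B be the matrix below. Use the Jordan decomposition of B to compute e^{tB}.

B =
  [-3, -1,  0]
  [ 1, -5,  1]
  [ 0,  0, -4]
e^{tB} =
  [t*exp(-4*t) + exp(-4*t), -t*exp(-4*t), -t^2*exp(-4*t)/2]
  [t*exp(-4*t), -t*exp(-4*t) + exp(-4*t), -t^2*exp(-4*t)/2 + t*exp(-4*t)]
  [0, 0, exp(-4*t)]

Strategy: write B = P · J · P⁻¹ where J is a Jordan canonical form, so e^{tB} = P · e^{tJ} · P⁻¹, and e^{tJ} can be computed block-by-block.

B has Jordan form
J =
  [-4,  1,  0]
  [ 0, -4,  1]
  [ 0,  0, -4]
(up to reordering of blocks).

Per-block formulas:
  For a 3×3 Jordan block J_3(-4): exp(t · J_3(-4)) = e^(-4t)·(I + t·N + (t^2/2)·N^2), where N is the 3×3 nilpotent shift.

After assembling e^{tJ} and conjugating by P, we get:

e^{tB} =
  [t*exp(-4*t) + exp(-4*t), -t*exp(-4*t), -t^2*exp(-4*t)/2]
  [t*exp(-4*t), -t*exp(-4*t) + exp(-4*t), -t^2*exp(-4*t)/2 + t*exp(-4*t)]
  [0, 0, exp(-4*t)]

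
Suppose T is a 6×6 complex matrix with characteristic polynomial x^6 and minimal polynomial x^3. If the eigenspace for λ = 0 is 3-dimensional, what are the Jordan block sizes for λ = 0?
Block sizes for λ = 0: [3, 2, 1]

Step 1 — from the characteristic polynomial, algebraic multiplicity of λ = 0 is 6. From dim ker(T − (0)·I) = 3, there are exactly 3 Jordan blocks for λ = 0.
Step 2 — from the minimal polynomial, the factor (x − 0)^3 tells us the largest block for λ = 0 has size 3.
Step 3 — with total size 6, 3 blocks, and largest block 3, the block sizes (in nonincreasing order) are [3, 2, 1].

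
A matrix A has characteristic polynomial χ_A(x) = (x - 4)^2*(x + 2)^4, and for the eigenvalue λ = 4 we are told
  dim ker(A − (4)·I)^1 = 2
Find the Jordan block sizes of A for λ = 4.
Block sizes for λ = 4: [1, 1]

From the dimensions of kernels of powers, the number of Jordan blocks of size at least j is d_j − d_{j−1} where d_j = dim ker(N^j) (with d_0 = 0). Computing the differences gives [2].
The number of blocks of size exactly k is (#blocks of size ≥ k) − (#blocks of size ≥ k + 1), so the partition is: 2 block(s) of size 1.
In nonincreasing order the block sizes are [1, 1].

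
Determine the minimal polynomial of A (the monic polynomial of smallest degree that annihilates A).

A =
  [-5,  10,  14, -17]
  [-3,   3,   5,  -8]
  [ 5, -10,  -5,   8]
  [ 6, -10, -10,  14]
x^4 - 7*x^3 + 9*x^2 + 27*x - 54

The characteristic polynomial is χ_A(x) = (x - 3)^3*(x + 2), so the eigenvalues are known. The minimal polynomial is
  m_A(x) = Π_λ (x − λ)^{k_λ}
where k_λ is the size of the *largest* Jordan block for λ (equivalently, the smallest k with (A − λI)^k v = 0 for every generalised eigenvector v of λ).

  λ = -2: largest Jordan block has size 1, contributing (x + 2)
  λ = 3: largest Jordan block has size 3, contributing (x − 3)^3

So m_A(x) = (x - 3)^3*(x + 2) = x^4 - 7*x^3 + 9*x^2 + 27*x - 54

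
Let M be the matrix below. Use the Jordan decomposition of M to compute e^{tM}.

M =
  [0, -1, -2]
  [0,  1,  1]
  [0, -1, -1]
e^{tM} =
  [1, t^2/2 - t, t^2/2 - 2*t]
  [0, t + 1, t]
  [0, -t, 1 - t]

Strategy: write M = P · J · P⁻¹ where J is a Jordan canonical form, so e^{tM} = P · e^{tJ} · P⁻¹, and e^{tJ} can be computed block-by-block.

M has Jordan form
J =
  [0, 1, 0]
  [0, 0, 1]
  [0, 0, 0]
(up to reordering of blocks).

Per-block formulas:
  For a 3×3 Jordan block J_3(0): exp(t · J_3(0)) = e^(0t)·(I + t·N + (t^2/2)·N^2), where N is the 3×3 nilpotent shift.

After assembling e^{tJ} and conjugating by P, we get:

e^{tM} =
  [1, t^2/2 - t, t^2/2 - 2*t]
  [0, t + 1, t]
  [0, -t, 1 - t]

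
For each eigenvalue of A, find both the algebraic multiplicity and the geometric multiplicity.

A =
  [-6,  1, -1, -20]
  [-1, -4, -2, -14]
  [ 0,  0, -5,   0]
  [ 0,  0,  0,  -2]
λ = -5: alg = 3, geom = 1; λ = -2: alg = 1, geom = 1

Step 1 — factor the characteristic polynomial to read off the algebraic multiplicities:
  χ_A(x) = (x + 2)*(x + 5)^3

Step 2 — compute geometric multiplicities via the rank-nullity identity g(λ) = n − rank(A − λI):
  rank(A − (-5)·I) = 3, so dim ker(A − (-5)·I) = n − 3 = 1
  rank(A − (-2)·I) = 3, so dim ker(A − (-2)·I) = n − 3 = 1

Summary:
  λ = -5: algebraic multiplicity = 3, geometric multiplicity = 1
  λ = -2: algebraic multiplicity = 1, geometric multiplicity = 1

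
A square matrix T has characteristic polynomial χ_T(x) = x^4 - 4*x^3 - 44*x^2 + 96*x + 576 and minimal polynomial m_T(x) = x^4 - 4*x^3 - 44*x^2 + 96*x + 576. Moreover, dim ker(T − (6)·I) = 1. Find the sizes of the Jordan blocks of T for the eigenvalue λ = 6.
Block sizes for λ = 6: [2]

Step 1 — from the characteristic polynomial, algebraic multiplicity of λ = 6 is 2. From dim ker(T − (6)·I) = 1, there are exactly 1 Jordan blocks for λ = 6.
Step 2 — from the minimal polynomial, the factor (x − 6)^2 tells us the largest block for λ = 6 has size 2.
Step 3 — with total size 2, 1 blocks, and largest block 2, the block sizes (in nonincreasing order) are [2].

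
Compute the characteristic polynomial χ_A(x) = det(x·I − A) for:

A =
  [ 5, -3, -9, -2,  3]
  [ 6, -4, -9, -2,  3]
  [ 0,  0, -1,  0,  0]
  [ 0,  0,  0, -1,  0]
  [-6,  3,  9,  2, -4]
x^5 + 5*x^4 + 10*x^3 + 10*x^2 + 5*x + 1

Expanding det(x·I − A) (e.g. by cofactor expansion or by noting that A is similar to its Jordan form J, which has the same characteristic polynomial as A) gives
  χ_A(x) = x^5 + 5*x^4 + 10*x^3 + 10*x^2 + 5*x + 1
which factors as (x + 1)^5. The eigenvalues (with algebraic multiplicities) are λ = -1 with multiplicity 5.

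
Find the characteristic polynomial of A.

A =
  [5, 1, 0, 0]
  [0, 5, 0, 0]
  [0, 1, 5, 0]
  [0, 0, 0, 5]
x^4 - 20*x^3 + 150*x^2 - 500*x + 625

Expanding det(x·I − A) (e.g. by cofactor expansion or by noting that A is similar to its Jordan form J, which has the same characteristic polynomial as A) gives
  χ_A(x) = x^4 - 20*x^3 + 150*x^2 - 500*x + 625
which factors as (x - 5)^4. The eigenvalues (with algebraic multiplicities) are λ = 5 with multiplicity 4.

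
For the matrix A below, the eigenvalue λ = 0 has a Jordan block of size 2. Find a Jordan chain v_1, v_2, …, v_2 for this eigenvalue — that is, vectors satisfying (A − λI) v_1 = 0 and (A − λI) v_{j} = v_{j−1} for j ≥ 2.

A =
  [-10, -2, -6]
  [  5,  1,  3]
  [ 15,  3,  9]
A Jordan chain for λ = 0 of length 2:
v_1 = (-10, 5, 15)ᵀ
v_2 = (1, 0, 0)ᵀ

Let N = A − (0)·I. We want v_2 with N^2 v_2 = 0 but N^1 v_2 ≠ 0; then v_{j-1} := N · v_j for j = 2, …, 2.

Pick v_2 = (1, 0, 0)ᵀ.
Then v_1 = N · v_2 = (-10, 5, 15)ᵀ.

Sanity check: (A − (0)·I) v_1 = (0, 0, 0)ᵀ = 0. ✓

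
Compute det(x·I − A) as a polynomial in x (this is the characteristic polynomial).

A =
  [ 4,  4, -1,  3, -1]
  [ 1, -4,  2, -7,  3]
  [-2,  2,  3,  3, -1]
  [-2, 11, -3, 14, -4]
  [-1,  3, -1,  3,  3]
x^5 - 20*x^4 + 160*x^3 - 640*x^2 + 1280*x - 1024

Expanding det(x·I − A) (e.g. by cofactor expansion or by noting that A is similar to its Jordan form J, which has the same characteristic polynomial as A) gives
  χ_A(x) = x^5 - 20*x^4 + 160*x^3 - 640*x^2 + 1280*x - 1024
which factors as (x - 4)^5. The eigenvalues (with algebraic multiplicities) are λ = 4 with multiplicity 5.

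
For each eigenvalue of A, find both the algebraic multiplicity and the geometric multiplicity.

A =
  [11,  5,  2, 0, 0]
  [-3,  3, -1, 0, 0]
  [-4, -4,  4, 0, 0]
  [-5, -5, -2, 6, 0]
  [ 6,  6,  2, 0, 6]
λ = 6: alg = 5, geom = 3

Step 1 — factor the characteristic polynomial to read off the algebraic multiplicities:
  χ_A(x) = (x - 6)^5

Step 2 — compute geometric multiplicities via the rank-nullity identity g(λ) = n − rank(A − λI):
  rank(A − (6)·I) = 2, so dim ker(A − (6)·I) = n − 2 = 3

Summary:
  λ = 6: algebraic multiplicity = 5, geometric multiplicity = 3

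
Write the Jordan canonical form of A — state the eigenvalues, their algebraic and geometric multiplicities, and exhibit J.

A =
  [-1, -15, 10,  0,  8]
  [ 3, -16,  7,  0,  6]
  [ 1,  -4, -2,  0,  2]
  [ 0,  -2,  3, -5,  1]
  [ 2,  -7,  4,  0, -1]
J_3(-5) ⊕ J_2(-5)

The characteristic polynomial is
  det(x·I − A) = x^5 + 25*x^4 + 250*x^3 + 1250*x^2 + 3125*x + 3125 = (x + 5)^5

Eigenvalues and multiplicities (the geometric multiplicity of λ is n − rank(A − λI), which equals the number of Jordan blocks for λ):
  λ = -5: algebraic multiplicity = 5, geometric multiplicity = 2

Determining the block sizes for each eigenvalue:
  λ = -5: with am = 5 and gm = 2, the partition is not yet determined (e.g. several partitions of 5 into 2 parts exist). Let N = A − (-5)·I. Computing rank(N^1) = 3, rank(N^2) = 1, rank(N^3) = 0; the number of blocks of size ≥ j is rank(N^{j−1}) − rank(N^j), giving [2, 2, 1]. So we have 1 block(s) of size 3, 1 block(s) of size 2 → block sizes [3, 2]

Assembling the blocks gives a Jordan form
J =
  [-5,  1,  0,  0,  0]
  [ 0, -5,  1,  0,  0]
  [ 0,  0, -5,  0,  0]
  [ 0,  0,  0, -5,  1]
  [ 0,  0,  0,  0, -5]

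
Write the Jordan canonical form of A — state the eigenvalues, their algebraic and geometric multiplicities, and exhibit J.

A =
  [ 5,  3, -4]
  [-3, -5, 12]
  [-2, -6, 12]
J_2(4) ⊕ J_1(4)

The characteristic polynomial is
  det(x·I − A) = x^3 - 12*x^2 + 48*x - 64 = (x - 4)^3

Eigenvalues and multiplicities (the geometric multiplicity of λ is n − rank(A − λI), which equals the number of Jordan blocks for λ):
  λ = 4: algebraic multiplicity = 3, geometric multiplicity = 2

Determining the block sizes for each eigenvalue:
  λ = 4: 2 blocks summing to 3 forces exactly one block of size 2 and the rest size 1 → block sizes [2, 1]

Assembling the blocks gives a Jordan form
J =
  [4, 1, 0]
  [0, 4, 0]
  [0, 0, 4]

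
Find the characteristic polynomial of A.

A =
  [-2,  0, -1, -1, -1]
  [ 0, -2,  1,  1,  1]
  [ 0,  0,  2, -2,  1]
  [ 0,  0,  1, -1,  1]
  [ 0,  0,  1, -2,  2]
x^5 + x^4 - 5*x^3 - x^2 + 8*x - 4

Expanding det(x·I − A) (e.g. by cofactor expansion or by noting that A is similar to its Jordan form J, which has the same characteristic polynomial as A) gives
  χ_A(x) = x^5 + x^4 - 5*x^3 - x^2 + 8*x - 4
which factors as (x - 1)^3*(x + 2)^2. The eigenvalues (with algebraic multiplicities) are λ = -2 with multiplicity 2, λ = 1 with multiplicity 3.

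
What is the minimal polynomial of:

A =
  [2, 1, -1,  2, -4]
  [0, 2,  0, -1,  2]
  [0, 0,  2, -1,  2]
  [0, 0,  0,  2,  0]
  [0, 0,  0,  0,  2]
x^2 - 4*x + 4

The characteristic polynomial is χ_A(x) = (x - 2)^5, so the eigenvalues are known. The minimal polynomial is
  m_A(x) = Π_λ (x − λ)^{k_λ}
where k_λ is the size of the *largest* Jordan block for λ (equivalently, the smallest k with (A − λI)^k v = 0 for every generalised eigenvector v of λ).

  λ = 2: largest Jordan block has size 2, contributing (x − 2)^2

So m_A(x) = (x - 2)^2 = x^2 - 4*x + 4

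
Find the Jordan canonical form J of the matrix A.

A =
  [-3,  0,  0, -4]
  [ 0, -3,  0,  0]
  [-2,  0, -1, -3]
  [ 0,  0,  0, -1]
J_1(-3) ⊕ J_1(-3) ⊕ J_2(-1)

The characteristic polynomial is
  det(x·I − A) = x^4 + 8*x^3 + 22*x^2 + 24*x + 9 = (x + 1)^2*(x + 3)^2

Eigenvalues and multiplicities (the geometric multiplicity of λ is n − rank(A − λI), which equals the number of Jordan blocks for λ):
  λ = -3: algebraic multiplicity = 2, geometric multiplicity = 2
  λ = -1: algebraic multiplicity = 2, geometric multiplicity = 1

Determining the block sizes for each eigenvalue:
  λ = -3: gm = am = 2, so every block has size 1 → block sizes [1, 1]
  λ = -1: one block (gm = 1), so the single block has size am = 2 → block sizes [2]

Assembling the blocks gives a Jordan form
J =
  [-3,  0,  0,  0]
  [ 0, -3,  0,  0]
  [ 0,  0, -1,  1]
  [ 0,  0,  0, -1]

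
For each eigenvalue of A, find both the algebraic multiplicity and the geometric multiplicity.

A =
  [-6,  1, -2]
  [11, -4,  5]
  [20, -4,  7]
λ = -1: alg = 3, geom = 1

Step 1 — factor the characteristic polynomial to read off the algebraic multiplicities:
  χ_A(x) = (x + 1)^3

Step 2 — compute geometric multiplicities via the rank-nullity identity g(λ) = n − rank(A − λI):
  rank(A − (-1)·I) = 2, so dim ker(A − (-1)·I) = n − 2 = 1

Summary:
  λ = -1: algebraic multiplicity = 3, geometric multiplicity = 1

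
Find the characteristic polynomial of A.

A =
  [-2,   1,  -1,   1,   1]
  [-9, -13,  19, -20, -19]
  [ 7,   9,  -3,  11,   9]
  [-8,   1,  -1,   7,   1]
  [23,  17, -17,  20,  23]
x^5 - 12*x^4 + 9*x^3 + 270*x^2 - 324*x - 1944

Expanding det(x·I − A) (e.g. by cofactor expansion or by noting that A is similar to its Jordan form J, which has the same characteristic polynomial as A) gives
  χ_A(x) = x^5 - 12*x^4 + 9*x^3 + 270*x^2 - 324*x - 1944
which factors as (x - 6)^3*(x + 3)^2. The eigenvalues (with algebraic multiplicities) are λ = -3 with multiplicity 2, λ = 6 with multiplicity 3.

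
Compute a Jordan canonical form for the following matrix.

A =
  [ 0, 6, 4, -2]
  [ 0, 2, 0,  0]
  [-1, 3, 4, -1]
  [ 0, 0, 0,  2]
J_2(2) ⊕ J_1(2) ⊕ J_1(2)

The characteristic polynomial is
  det(x·I − A) = x^4 - 8*x^3 + 24*x^2 - 32*x + 16 = (x - 2)^4

Eigenvalues and multiplicities (the geometric multiplicity of λ is n − rank(A − λI), which equals the number of Jordan blocks for λ):
  λ = 2: algebraic multiplicity = 4, geometric multiplicity = 3

Determining the block sizes for each eigenvalue:
  λ = 2: 3 blocks summing to 4 forces exactly one block of size 2 and the rest size 1 → block sizes [2, 1, 1]

Assembling the blocks gives a Jordan form
J =
  [2, 1, 0, 0]
  [0, 2, 0, 0]
  [0, 0, 2, 0]
  [0, 0, 0, 2]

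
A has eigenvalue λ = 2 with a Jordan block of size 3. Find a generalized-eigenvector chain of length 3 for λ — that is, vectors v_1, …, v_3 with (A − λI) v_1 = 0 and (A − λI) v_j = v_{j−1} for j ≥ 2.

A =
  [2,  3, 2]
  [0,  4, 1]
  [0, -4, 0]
A Jordan chain for λ = 2 of length 3:
v_1 = (-2, 0, 0)ᵀ
v_2 = (3, 2, -4)ᵀ
v_3 = (0, 1, 0)ᵀ

Let N = A − (2)·I. We want v_3 with N^3 v_3 = 0 but N^2 v_3 ≠ 0; then v_{j-1} := N · v_j for j = 3, …, 2.

Pick v_3 = (0, 1, 0)ᵀ.
Then v_2 = N · v_3 = (3, 2, -4)ᵀ.
Then v_1 = N · v_2 = (-2, 0, 0)ᵀ.

Sanity check: (A − (2)·I) v_1 = (0, 0, 0)ᵀ = 0. ✓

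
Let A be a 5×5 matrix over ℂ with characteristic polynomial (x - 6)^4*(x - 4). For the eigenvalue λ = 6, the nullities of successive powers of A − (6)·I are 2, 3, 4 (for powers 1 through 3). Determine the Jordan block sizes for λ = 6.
Block sizes for λ = 6: [3, 1]

From the dimensions of kernels of powers, the number of Jordan blocks of size at least j is d_j − d_{j−1} where d_j = dim ker(N^j) (with d_0 = 0). Computing the differences gives [2, 1, 1].
The number of blocks of size exactly k is (#blocks of size ≥ k) − (#blocks of size ≥ k + 1), so the partition is: 1 block(s) of size 1, 1 block(s) of size 3.
In nonincreasing order the block sizes are [3, 1].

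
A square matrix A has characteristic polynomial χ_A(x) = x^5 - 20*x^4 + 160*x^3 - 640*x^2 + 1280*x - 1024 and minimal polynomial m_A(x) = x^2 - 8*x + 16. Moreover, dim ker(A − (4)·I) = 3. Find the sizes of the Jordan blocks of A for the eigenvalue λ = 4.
Block sizes for λ = 4: [2, 2, 1]

Step 1 — from the characteristic polynomial, algebraic multiplicity of λ = 4 is 5. From dim ker(A − (4)·I) = 3, there are exactly 3 Jordan blocks for λ = 4.
Step 2 — from the minimal polynomial, the factor (x − 4)^2 tells us the largest block for λ = 4 has size 2.
Step 3 — with total size 5, 3 blocks, and largest block 2, the block sizes (in nonincreasing order) are [2, 2, 1].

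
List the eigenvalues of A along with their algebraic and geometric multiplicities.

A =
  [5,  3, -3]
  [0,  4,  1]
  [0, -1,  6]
λ = 5: alg = 3, geom = 2

Step 1 — factor the characteristic polynomial to read off the algebraic multiplicities:
  χ_A(x) = (x - 5)^3

Step 2 — compute geometric multiplicities via the rank-nullity identity g(λ) = n − rank(A − λI):
  rank(A − (5)·I) = 1, so dim ker(A − (5)·I) = n − 1 = 2

Summary:
  λ = 5: algebraic multiplicity = 3, geometric multiplicity = 2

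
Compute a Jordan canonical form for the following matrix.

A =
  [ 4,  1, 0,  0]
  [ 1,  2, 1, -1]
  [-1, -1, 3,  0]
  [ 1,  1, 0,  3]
J_3(3) ⊕ J_1(3)

The characteristic polynomial is
  det(x·I − A) = x^4 - 12*x^3 + 54*x^2 - 108*x + 81 = (x - 3)^4

Eigenvalues and multiplicities (the geometric multiplicity of λ is n − rank(A − λI), which equals the number of Jordan blocks for λ):
  λ = 3: algebraic multiplicity = 4, geometric multiplicity = 2

Determining the block sizes for each eigenvalue:
  λ = 3: with am = 4 and gm = 2, the partition is not yet determined (e.g. several partitions of 4 into 2 parts exist). Let N = A − (3)·I. Computing rank(N^1) = 2, rank(N^2) = 1, rank(N^3) = 0; the number of blocks of size ≥ j is rank(N^{j−1}) − rank(N^j), giving [2, 1, 1]. So we have 1 block(s) of size 3, 1 block(s) of size 1 → block sizes [3, 1]

Assembling the blocks gives a Jordan form
J =
  [3, 1, 0, 0]
  [0, 3, 1, 0]
  [0, 0, 3, 0]
  [0, 0, 0, 3]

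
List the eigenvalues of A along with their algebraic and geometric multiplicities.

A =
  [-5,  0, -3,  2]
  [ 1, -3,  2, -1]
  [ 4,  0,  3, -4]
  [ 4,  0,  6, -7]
λ = -3: alg = 4, geom = 2

Step 1 — factor the characteristic polynomial to read off the algebraic multiplicities:
  χ_A(x) = (x + 3)^4

Step 2 — compute geometric multiplicities via the rank-nullity identity g(λ) = n − rank(A − λI):
  rank(A − (-3)·I) = 2, so dim ker(A − (-3)·I) = n − 2 = 2

Summary:
  λ = -3: algebraic multiplicity = 4, geometric multiplicity = 2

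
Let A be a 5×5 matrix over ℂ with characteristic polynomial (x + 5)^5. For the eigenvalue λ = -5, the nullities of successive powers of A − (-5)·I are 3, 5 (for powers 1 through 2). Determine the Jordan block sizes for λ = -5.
Block sizes for λ = -5: [2, 2, 1]

From the dimensions of kernels of powers, the number of Jordan blocks of size at least j is d_j − d_{j−1} where d_j = dim ker(N^j) (with d_0 = 0). Computing the differences gives [3, 2].
The number of blocks of size exactly k is (#blocks of size ≥ k) − (#blocks of size ≥ k + 1), so the partition is: 1 block(s) of size 1, 2 block(s) of size 2.
In nonincreasing order the block sizes are [2, 2, 1].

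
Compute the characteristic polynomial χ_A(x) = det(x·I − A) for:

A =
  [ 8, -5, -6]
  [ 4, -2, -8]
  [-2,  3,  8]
x^3 - 14*x^2 + 64*x - 96

Expanding det(x·I − A) (e.g. by cofactor expansion or by noting that A is similar to its Jordan form J, which has the same characteristic polynomial as A) gives
  χ_A(x) = x^3 - 14*x^2 + 64*x - 96
which factors as (x - 6)*(x - 4)^2. The eigenvalues (with algebraic multiplicities) are λ = 4 with multiplicity 2, λ = 6 with multiplicity 1.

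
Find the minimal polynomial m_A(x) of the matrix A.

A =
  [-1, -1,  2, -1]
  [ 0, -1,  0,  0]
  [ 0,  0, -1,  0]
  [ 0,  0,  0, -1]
x^2 + 2*x + 1

The characteristic polynomial is χ_A(x) = (x + 1)^4, so the eigenvalues are known. The minimal polynomial is
  m_A(x) = Π_λ (x − λ)^{k_λ}
where k_λ is the size of the *largest* Jordan block for λ (equivalently, the smallest k with (A − λI)^k v = 0 for every generalised eigenvector v of λ).

  λ = -1: largest Jordan block has size 2, contributing (x + 1)^2

So m_A(x) = (x + 1)^2 = x^2 + 2*x + 1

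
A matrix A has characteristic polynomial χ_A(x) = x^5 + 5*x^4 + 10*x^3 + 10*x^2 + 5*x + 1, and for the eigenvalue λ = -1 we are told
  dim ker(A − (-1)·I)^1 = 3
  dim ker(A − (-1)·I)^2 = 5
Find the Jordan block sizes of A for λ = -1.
Block sizes for λ = -1: [2, 2, 1]

From the dimensions of kernels of powers, the number of Jordan blocks of size at least j is d_j − d_{j−1} where d_j = dim ker(N^j) (with d_0 = 0). Computing the differences gives [3, 2].
The number of blocks of size exactly k is (#blocks of size ≥ k) − (#blocks of size ≥ k + 1), so the partition is: 1 block(s) of size 1, 2 block(s) of size 2.
In nonincreasing order the block sizes are [2, 2, 1].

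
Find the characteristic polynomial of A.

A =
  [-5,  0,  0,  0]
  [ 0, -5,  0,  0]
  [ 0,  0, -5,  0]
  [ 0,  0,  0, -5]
x^4 + 20*x^3 + 150*x^2 + 500*x + 625

Expanding det(x·I − A) (e.g. by cofactor expansion or by noting that A is similar to its Jordan form J, which has the same characteristic polynomial as A) gives
  χ_A(x) = x^4 + 20*x^3 + 150*x^2 + 500*x + 625
which factors as (x + 5)^4. The eigenvalues (with algebraic multiplicities) are λ = -5 with multiplicity 4.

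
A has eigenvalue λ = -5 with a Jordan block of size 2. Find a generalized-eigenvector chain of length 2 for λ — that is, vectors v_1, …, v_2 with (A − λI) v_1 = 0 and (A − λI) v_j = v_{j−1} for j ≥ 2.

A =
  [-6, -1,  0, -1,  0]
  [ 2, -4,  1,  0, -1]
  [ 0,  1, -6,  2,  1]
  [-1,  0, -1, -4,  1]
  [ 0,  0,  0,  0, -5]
A Jordan chain for λ = -5 of length 2:
v_1 = (-1, 2, 0, -1, 0)ᵀ
v_2 = (1, 0, 0, 0, 0)ᵀ

Let N = A − (-5)·I. We want v_2 with N^2 v_2 = 0 but N^1 v_2 ≠ 0; then v_{j-1} := N · v_j for j = 2, …, 2.

Pick v_2 = (1, 0, 0, 0, 0)ᵀ.
Then v_1 = N · v_2 = (-1, 2, 0, -1, 0)ᵀ.

Sanity check: (A − (-5)·I) v_1 = (0, 0, 0, 0, 0)ᵀ = 0. ✓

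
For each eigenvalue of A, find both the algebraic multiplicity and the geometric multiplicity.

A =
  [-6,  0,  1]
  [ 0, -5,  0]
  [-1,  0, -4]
λ = -5: alg = 3, geom = 2

Step 1 — factor the characteristic polynomial to read off the algebraic multiplicities:
  χ_A(x) = (x + 5)^3

Step 2 — compute geometric multiplicities via the rank-nullity identity g(λ) = n − rank(A − λI):
  rank(A − (-5)·I) = 1, so dim ker(A − (-5)·I) = n − 1 = 2

Summary:
  λ = -5: algebraic multiplicity = 3, geometric multiplicity = 2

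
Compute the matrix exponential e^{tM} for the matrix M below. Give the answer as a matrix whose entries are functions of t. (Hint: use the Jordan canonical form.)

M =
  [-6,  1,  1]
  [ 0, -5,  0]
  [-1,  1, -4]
e^{tM} =
  [-t*exp(-5*t) + exp(-5*t), t*exp(-5*t), t*exp(-5*t)]
  [0, exp(-5*t), 0]
  [-t*exp(-5*t), t*exp(-5*t), t*exp(-5*t) + exp(-5*t)]

Strategy: write M = P · J · P⁻¹ where J is a Jordan canonical form, so e^{tM} = P · e^{tJ} · P⁻¹, and e^{tJ} can be computed block-by-block.

M has Jordan form
J =
  [-5,  1,  0]
  [ 0, -5,  0]
  [ 0,  0, -5]
(up to reordering of blocks).

Per-block formulas:
  For a 2×2 Jordan block J_2(-5): exp(t · J_2(-5)) = e^(-5t)·(I + t·N), where N is the 2×2 nilpotent shift.
  For a 1×1 block at λ = -5: exp(t · [-5]) = [e^(-5t)].

After assembling e^{tJ} and conjugating by P, we get:

e^{tM} =
  [-t*exp(-5*t) + exp(-5*t), t*exp(-5*t), t*exp(-5*t)]
  [0, exp(-5*t), 0]
  [-t*exp(-5*t), t*exp(-5*t), t*exp(-5*t) + exp(-5*t)]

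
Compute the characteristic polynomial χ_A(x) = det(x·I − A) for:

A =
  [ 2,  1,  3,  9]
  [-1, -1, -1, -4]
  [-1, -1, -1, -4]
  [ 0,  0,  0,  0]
x^4

Expanding det(x·I − A) (e.g. by cofactor expansion or by noting that A is similar to its Jordan form J, which has the same characteristic polynomial as A) gives
  χ_A(x) = x^4
which factors as x^4. The eigenvalues (with algebraic multiplicities) are λ = 0 with multiplicity 4.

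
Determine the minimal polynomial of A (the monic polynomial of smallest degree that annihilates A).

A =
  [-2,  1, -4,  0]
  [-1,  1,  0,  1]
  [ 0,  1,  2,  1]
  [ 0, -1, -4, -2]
x^4 + x^3

The characteristic polynomial is χ_A(x) = x^3*(x + 1), so the eigenvalues are known. The minimal polynomial is
  m_A(x) = Π_λ (x − λ)^{k_λ}
where k_λ is the size of the *largest* Jordan block for λ (equivalently, the smallest k with (A − λI)^k v = 0 for every generalised eigenvector v of λ).

  λ = -1: largest Jordan block has size 1, contributing (x + 1)
  λ = 0: largest Jordan block has size 3, contributing (x − 0)^3

So m_A(x) = x^3*(x + 1) = x^4 + x^3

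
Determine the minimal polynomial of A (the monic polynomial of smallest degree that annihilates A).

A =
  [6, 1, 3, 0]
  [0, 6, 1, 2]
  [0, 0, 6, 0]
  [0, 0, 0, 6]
x^3 - 18*x^2 + 108*x - 216

The characteristic polynomial is χ_A(x) = (x - 6)^4, so the eigenvalues are known. The minimal polynomial is
  m_A(x) = Π_λ (x − λ)^{k_λ}
where k_λ is the size of the *largest* Jordan block for λ (equivalently, the smallest k with (A − λI)^k v = 0 for every generalised eigenvector v of λ).

  λ = 6: largest Jordan block has size 3, contributing (x − 6)^3

So m_A(x) = (x - 6)^3 = x^3 - 18*x^2 + 108*x - 216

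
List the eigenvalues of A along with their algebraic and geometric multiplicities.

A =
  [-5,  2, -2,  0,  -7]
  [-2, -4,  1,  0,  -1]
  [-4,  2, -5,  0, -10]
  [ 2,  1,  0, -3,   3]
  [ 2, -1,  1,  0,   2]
λ = -3: alg = 5, geom = 2

Step 1 — factor the characteristic polynomial to read off the algebraic multiplicities:
  χ_A(x) = (x + 3)^5

Step 2 — compute geometric multiplicities via the rank-nullity identity g(λ) = n − rank(A − λI):
  rank(A − (-3)·I) = 3, so dim ker(A − (-3)·I) = n − 3 = 2

Summary:
  λ = -3: algebraic multiplicity = 5, geometric multiplicity = 2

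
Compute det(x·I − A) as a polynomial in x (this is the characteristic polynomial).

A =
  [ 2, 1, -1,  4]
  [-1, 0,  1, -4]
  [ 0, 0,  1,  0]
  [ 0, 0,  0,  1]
x^4 - 4*x^3 + 6*x^2 - 4*x + 1

Expanding det(x·I − A) (e.g. by cofactor expansion or by noting that A is similar to its Jordan form J, which has the same characteristic polynomial as A) gives
  χ_A(x) = x^4 - 4*x^3 + 6*x^2 - 4*x + 1
which factors as (x - 1)^4. The eigenvalues (with algebraic multiplicities) are λ = 1 with multiplicity 4.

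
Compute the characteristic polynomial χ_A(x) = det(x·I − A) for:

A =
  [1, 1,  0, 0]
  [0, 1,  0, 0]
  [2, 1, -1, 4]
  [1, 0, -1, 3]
x^4 - 4*x^3 + 6*x^2 - 4*x + 1

Expanding det(x·I − A) (e.g. by cofactor expansion or by noting that A is similar to its Jordan form J, which has the same characteristic polynomial as A) gives
  χ_A(x) = x^4 - 4*x^3 + 6*x^2 - 4*x + 1
which factors as (x - 1)^4. The eigenvalues (with algebraic multiplicities) are λ = 1 with multiplicity 4.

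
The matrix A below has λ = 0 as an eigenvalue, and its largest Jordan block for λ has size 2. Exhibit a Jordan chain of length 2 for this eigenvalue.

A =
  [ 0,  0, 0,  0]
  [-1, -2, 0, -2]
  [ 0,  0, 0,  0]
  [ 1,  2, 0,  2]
A Jordan chain for λ = 0 of length 2:
v_1 = (0, -1, 0, 1)ᵀ
v_2 = (1, 0, 0, 0)ᵀ

Let N = A − (0)·I. We want v_2 with N^2 v_2 = 0 but N^1 v_2 ≠ 0; then v_{j-1} := N · v_j for j = 2, …, 2.

Pick v_2 = (1, 0, 0, 0)ᵀ.
Then v_1 = N · v_2 = (0, -1, 0, 1)ᵀ.

Sanity check: (A − (0)·I) v_1 = (0, 0, 0, 0)ᵀ = 0. ✓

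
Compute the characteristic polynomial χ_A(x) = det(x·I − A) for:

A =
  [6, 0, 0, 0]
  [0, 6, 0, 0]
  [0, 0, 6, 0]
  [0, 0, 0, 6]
x^4 - 24*x^3 + 216*x^2 - 864*x + 1296

Expanding det(x·I − A) (e.g. by cofactor expansion or by noting that A is similar to its Jordan form J, which has the same characteristic polynomial as A) gives
  χ_A(x) = x^4 - 24*x^3 + 216*x^2 - 864*x + 1296
which factors as (x - 6)^4. The eigenvalues (with algebraic multiplicities) are λ = 6 with multiplicity 4.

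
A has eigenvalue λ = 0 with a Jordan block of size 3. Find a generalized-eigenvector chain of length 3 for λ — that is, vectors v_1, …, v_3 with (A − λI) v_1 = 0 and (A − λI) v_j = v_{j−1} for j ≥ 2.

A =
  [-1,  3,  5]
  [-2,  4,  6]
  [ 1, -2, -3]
A Jordan chain for λ = 0 of length 3:
v_1 = (-1, -2, 1)ᵀ
v_2 = (3, 4, -2)ᵀ
v_3 = (0, 1, 0)ᵀ

Let N = A − (0)·I. We want v_3 with N^3 v_3 = 0 but N^2 v_3 ≠ 0; then v_{j-1} := N · v_j for j = 3, …, 2.

Pick v_3 = (0, 1, 0)ᵀ.
Then v_2 = N · v_3 = (3, 4, -2)ᵀ.
Then v_1 = N · v_2 = (-1, -2, 1)ᵀ.

Sanity check: (A − (0)·I) v_1 = (0, 0, 0)ᵀ = 0. ✓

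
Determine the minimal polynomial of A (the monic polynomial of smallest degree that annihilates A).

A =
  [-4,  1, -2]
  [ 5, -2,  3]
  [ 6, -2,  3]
x^3 + 3*x^2 + 3*x + 1

The characteristic polynomial is χ_A(x) = (x + 1)^3, so the eigenvalues are known. The minimal polynomial is
  m_A(x) = Π_λ (x − λ)^{k_λ}
where k_λ is the size of the *largest* Jordan block for λ (equivalently, the smallest k with (A − λI)^k v = 0 for every generalised eigenvector v of λ).

  λ = -1: largest Jordan block has size 3, contributing (x + 1)^3

So m_A(x) = (x + 1)^3 = x^3 + 3*x^2 + 3*x + 1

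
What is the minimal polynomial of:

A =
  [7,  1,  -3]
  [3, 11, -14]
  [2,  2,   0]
x^3 - 18*x^2 + 108*x - 216

The characteristic polynomial is χ_A(x) = (x - 6)^3, so the eigenvalues are known. The minimal polynomial is
  m_A(x) = Π_λ (x − λ)^{k_λ}
where k_λ is the size of the *largest* Jordan block for λ (equivalently, the smallest k with (A − λI)^k v = 0 for every generalised eigenvector v of λ).

  λ = 6: largest Jordan block has size 3, contributing (x − 6)^3

So m_A(x) = (x - 6)^3 = x^3 - 18*x^2 + 108*x - 216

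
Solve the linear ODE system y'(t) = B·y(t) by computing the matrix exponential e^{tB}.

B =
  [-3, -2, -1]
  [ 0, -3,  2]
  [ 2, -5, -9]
e^{tB} =
  [t^2*exp(-5*t) + 2*t*exp(-5*t) + exp(-5*t), -3*t^2*exp(-5*t)/2 - 2*t*exp(-5*t), -t^2*exp(-5*t) - t*exp(-5*t)]
  [2*t^2*exp(-5*t), -3*t^2*exp(-5*t) + 2*t*exp(-5*t) + exp(-5*t), -2*t^2*exp(-5*t) + 2*t*exp(-5*t)]
  [-2*t^2*exp(-5*t) + 2*t*exp(-5*t), 3*t^2*exp(-5*t) - 5*t*exp(-5*t), 2*t^2*exp(-5*t) - 4*t*exp(-5*t) + exp(-5*t)]

Strategy: write B = P · J · P⁻¹ where J is a Jordan canonical form, so e^{tB} = P · e^{tJ} · P⁻¹, and e^{tJ} can be computed block-by-block.

B has Jordan form
J =
  [-5,  1,  0]
  [ 0, -5,  1]
  [ 0,  0, -5]
(up to reordering of blocks).

Per-block formulas:
  For a 3×3 Jordan block J_3(-5): exp(t · J_3(-5)) = e^(-5t)·(I + t·N + (t^2/2)·N^2), where N is the 3×3 nilpotent shift.

After assembling e^{tJ} and conjugating by P, we get:

e^{tB} =
  [t^2*exp(-5*t) + 2*t*exp(-5*t) + exp(-5*t), -3*t^2*exp(-5*t)/2 - 2*t*exp(-5*t), -t^2*exp(-5*t) - t*exp(-5*t)]
  [2*t^2*exp(-5*t), -3*t^2*exp(-5*t) + 2*t*exp(-5*t) + exp(-5*t), -2*t^2*exp(-5*t) + 2*t*exp(-5*t)]
  [-2*t^2*exp(-5*t) + 2*t*exp(-5*t), 3*t^2*exp(-5*t) - 5*t*exp(-5*t), 2*t^2*exp(-5*t) - 4*t*exp(-5*t) + exp(-5*t)]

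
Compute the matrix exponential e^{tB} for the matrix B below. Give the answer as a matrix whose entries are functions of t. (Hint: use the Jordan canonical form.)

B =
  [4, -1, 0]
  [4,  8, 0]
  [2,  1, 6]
e^{tB} =
  [-2*t*exp(6*t) + exp(6*t), -t*exp(6*t), 0]
  [4*t*exp(6*t), 2*t*exp(6*t) + exp(6*t), 0]
  [2*t*exp(6*t), t*exp(6*t), exp(6*t)]

Strategy: write B = P · J · P⁻¹ where J is a Jordan canonical form, so e^{tB} = P · e^{tJ} · P⁻¹, and e^{tJ} can be computed block-by-block.

B has Jordan form
J =
  [6, 1, 0]
  [0, 6, 0]
  [0, 0, 6]
(up to reordering of blocks).

Per-block formulas:
  For a 2×2 Jordan block J_2(6): exp(t · J_2(6)) = e^(6t)·(I + t·N), where N is the 2×2 nilpotent shift.
  For a 1×1 block at λ = 6: exp(t · [6]) = [e^(6t)].

After assembling e^{tJ} and conjugating by P, we get:

e^{tB} =
  [-2*t*exp(6*t) + exp(6*t), -t*exp(6*t), 0]
  [4*t*exp(6*t), 2*t*exp(6*t) + exp(6*t), 0]
  [2*t*exp(6*t), t*exp(6*t), exp(6*t)]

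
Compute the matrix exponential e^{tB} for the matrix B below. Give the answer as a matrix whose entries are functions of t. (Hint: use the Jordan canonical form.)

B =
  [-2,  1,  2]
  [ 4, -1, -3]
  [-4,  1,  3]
e^{tB} =
  [1 - 2*t, -t^2/2 + t, -t^2/2 + 2*t]
  [4*t, t^2 - t + 1, t^2 - 3*t]
  [-4*t, -t^2 + t, -t^2 + 3*t + 1]

Strategy: write B = P · J · P⁻¹ where J is a Jordan canonical form, so e^{tB} = P · e^{tJ} · P⁻¹, and e^{tJ} can be computed block-by-block.

B has Jordan form
J =
  [0, 1, 0]
  [0, 0, 1]
  [0, 0, 0]
(up to reordering of blocks).

Per-block formulas:
  For a 3×3 Jordan block J_3(0): exp(t · J_3(0)) = e^(0t)·(I + t·N + (t^2/2)·N^2), where N is the 3×3 nilpotent shift.

After assembling e^{tJ} and conjugating by P, we get:

e^{tB} =
  [1 - 2*t, -t^2/2 + t, -t^2/2 + 2*t]
  [4*t, t^2 - t + 1, t^2 - 3*t]
  [-4*t, -t^2 + t, -t^2 + 3*t + 1]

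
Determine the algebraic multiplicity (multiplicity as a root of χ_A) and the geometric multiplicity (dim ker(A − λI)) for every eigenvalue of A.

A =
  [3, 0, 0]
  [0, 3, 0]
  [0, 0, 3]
λ = 3: alg = 3, geom = 3

Step 1 — factor the characteristic polynomial to read off the algebraic multiplicities:
  χ_A(x) = (x - 3)^3

Step 2 — compute geometric multiplicities via the rank-nullity identity g(λ) = n − rank(A − λI):
  rank(A − (3)·I) = 0, so dim ker(A − (3)·I) = n − 0 = 3

Summary:
  λ = 3: algebraic multiplicity = 3, geometric multiplicity = 3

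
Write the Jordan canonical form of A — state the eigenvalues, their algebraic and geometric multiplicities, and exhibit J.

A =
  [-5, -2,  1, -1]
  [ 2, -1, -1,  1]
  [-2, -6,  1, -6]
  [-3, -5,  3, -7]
J_3(-3) ⊕ J_1(-3)

The characteristic polynomial is
  det(x·I − A) = x^4 + 12*x^3 + 54*x^2 + 108*x + 81 = (x + 3)^4

Eigenvalues and multiplicities (the geometric multiplicity of λ is n − rank(A − λI), which equals the number of Jordan blocks for λ):
  λ = -3: algebraic multiplicity = 4, geometric multiplicity = 2

Determining the block sizes for each eigenvalue:
  λ = -3: with am = 4 and gm = 2, the partition is not yet determined (e.g. several partitions of 4 into 2 parts exist). Let N = A − (-3)·I. Computing rank(N^1) = 2, rank(N^2) = 1, rank(N^3) = 0; the number of blocks of size ≥ j is rank(N^{j−1}) − rank(N^j), giving [2, 1, 1]. So we have 1 block(s) of size 3, 1 block(s) of size 1 → block sizes [3, 1]

Assembling the blocks gives a Jordan form
J =
  [-3,  1,  0,  0]
  [ 0, -3,  1,  0]
  [ 0,  0, -3,  0]
  [ 0,  0,  0, -3]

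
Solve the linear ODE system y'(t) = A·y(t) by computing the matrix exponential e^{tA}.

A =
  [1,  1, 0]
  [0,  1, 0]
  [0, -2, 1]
e^{tA} =
  [exp(t), t*exp(t), 0]
  [0, exp(t), 0]
  [0, -2*t*exp(t), exp(t)]

Strategy: write A = P · J · P⁻¹ where J is a Jordan canonical form, so e^{tA} = P · e^{tJ} · P⁻¹, and e^{tJ} can be computed block-by-block.

A has Jordan form
J =
  [1, 1, 0]
  [0, 1, 0]
  [0, 0, 1]
(up to reordering of blocks).

Per-block formulas:
  For a 2×2 Jordan block J_2(1): exp(t · J_2(1)) = e^(1t)·(I + t·N), where N is the 2×2 nilpotent shift.
  For a 1×1 block at λ = 1: exp(t · [1]) = [e^(1t)].

After assembling e^{tJ} and conjugating by P, we get:

e^{tA} =
  [exp(t), t*exp(t), 0]
  [0, exp(t), 0]
  [0, -2*t*exp(t), exp(t)]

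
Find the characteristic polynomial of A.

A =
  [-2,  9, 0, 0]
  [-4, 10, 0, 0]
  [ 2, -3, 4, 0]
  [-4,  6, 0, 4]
x^4 - 16*x^3 + 96*x^2 - 256*x + 256

Expanding det(x·I − A) (e.g. by cofactor expansion or by noting that A is similar to its Jordan form J, which has the same characteristic polynomial as A) gives
  χ_A(x) = x^4 - 16*x^3 + 96*x^2 - 256*x + 256
which factors as (x - 4)^4. The eigenvalues (with algebraic multiplicities) are λ = 4 with multiplicity 4.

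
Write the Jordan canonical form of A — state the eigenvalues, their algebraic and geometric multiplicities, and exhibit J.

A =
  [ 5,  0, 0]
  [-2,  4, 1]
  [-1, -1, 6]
J_3(5)

The characteristic polynomial is
  det(x·I − A) = x^3 - 15*x^2 + 75*x - 125 = (x - 5)^3

Eigenvalues and multiplicities (the geometric multiplicity of λ is n − rank(A − λI), which equals the number of Jordan blocks for λ):
  λ = 5: algebraic multiplicity = 3, geometric multiplicity = 1

Determining the block sizes for each eigenvalue:
  λ = 5: one block (gm = 1), so the single block has size am = 3 → block sizes [3]

Assembling the blocks gives a Jordan form
J =
  [5, 1, 0]
  [0, 5, 1]
  [0, 0, 5]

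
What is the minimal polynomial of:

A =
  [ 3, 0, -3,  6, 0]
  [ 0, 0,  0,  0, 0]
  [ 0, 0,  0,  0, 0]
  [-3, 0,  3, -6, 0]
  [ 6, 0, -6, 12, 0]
x^2 + 3*x

The characteristic polynomial is χ_A(x) = x^4*(x + 3), so the eigenvalues are known. The minimal polynomial is
  m_A(x) = Π_λ (x − λ)^{k_λ}
where k_λ is the size of the *largest* Jordan block for λ (equivalently, the smallest k with (A − λI)^k v = 0 for every generalised eigenvector v of λ).

  λ = -3: largest Jordan block has size 1, contributing (x + 3)
  λ = 0: largest Jordan block has size 1, contributing (x − 0)

So m_A(x) = x*(x + 3) = x^2 + 3*x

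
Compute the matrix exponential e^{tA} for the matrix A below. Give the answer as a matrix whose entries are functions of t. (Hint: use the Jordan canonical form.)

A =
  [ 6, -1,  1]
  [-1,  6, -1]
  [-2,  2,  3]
e^{tA} =
  [t*exp(5*t) + exp(5*t), -t*exp(5*t), t*exp(5*t)]
  [-t*exp(5*t), t*exp(5*t) + exp(5*t), -t*exp(5*t)]
  [-2*t*exp(5*t), 2*t*exp(5*t), -2*t*exp(5*t) + exp(5*t)]

Strategy: write A = P · J · P⁻¹ where J is a Jordan canonical form, so e^{tA} = P · e^{tJ} · P⁻¹, and e^{tJ} can be computed block-by-block.

A has Jordan form
J =
  [5, 1, 0]
  [0, 5, 0]
  [0, 0, 5]
(up to reordering of blocks).

Per-block formulas:
  For a 2×2 Jordan block J_2(5): exp(t · J_2(5)) = e^(5t)·(I + t·N), where N is the 2×2 nilpotent shift.
  For a 1×1 block at λ = 5: exp(t · [5]) = [e^(5t)].

After assembling e^{tJ} and conjugating by P, we get:

e^{tA} =
  [t*exp(5*t) + exp(5*t), -t*exp(5*t), t*exp(5*t)]
  [-t*exp(5*t), t*exp(5*t) + exp(5*t), -t*exp(5*t)]
  [-2*t*exp(5*t), 2*t*exp(5*t), -2*t*exp(5*t) + exp(5*t)]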